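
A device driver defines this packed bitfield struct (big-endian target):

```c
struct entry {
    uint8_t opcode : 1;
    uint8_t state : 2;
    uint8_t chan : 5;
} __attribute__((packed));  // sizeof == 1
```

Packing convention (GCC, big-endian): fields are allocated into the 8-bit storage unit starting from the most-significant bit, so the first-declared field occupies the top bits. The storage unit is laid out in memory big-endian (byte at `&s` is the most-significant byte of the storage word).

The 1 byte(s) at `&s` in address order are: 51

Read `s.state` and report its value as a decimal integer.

2

[0]=0x51 (big-endian) → word 0x51
opcode:1 @ bit 7 → (0x51>>7)&0x1 = 0x0
state:2 @ bit 5 → (0x51>>5)&0x3 = 0x2  ←
chan:5 @ bit 0 → (0x51>>0)&0x1f = 0x11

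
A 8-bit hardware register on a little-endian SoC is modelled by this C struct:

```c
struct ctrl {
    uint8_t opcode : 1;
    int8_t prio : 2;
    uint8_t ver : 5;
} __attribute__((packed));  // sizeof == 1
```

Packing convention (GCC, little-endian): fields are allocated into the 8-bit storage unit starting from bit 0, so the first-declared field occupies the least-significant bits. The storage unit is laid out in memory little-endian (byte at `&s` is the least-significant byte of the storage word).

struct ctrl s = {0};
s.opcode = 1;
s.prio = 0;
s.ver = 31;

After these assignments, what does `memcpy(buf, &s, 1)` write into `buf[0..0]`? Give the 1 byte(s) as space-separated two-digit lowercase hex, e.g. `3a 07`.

opcode (1b) val=1 bits=0x1 at bit 0: 0x01
prio (2b) val=0 bits=0x0 at bit 1: 0x01
ver (5b) val=31 bits=0x1f at bit 3: 0xf9
word = 0xf9 → little-endian bytes:
  [0]=0xf9

f9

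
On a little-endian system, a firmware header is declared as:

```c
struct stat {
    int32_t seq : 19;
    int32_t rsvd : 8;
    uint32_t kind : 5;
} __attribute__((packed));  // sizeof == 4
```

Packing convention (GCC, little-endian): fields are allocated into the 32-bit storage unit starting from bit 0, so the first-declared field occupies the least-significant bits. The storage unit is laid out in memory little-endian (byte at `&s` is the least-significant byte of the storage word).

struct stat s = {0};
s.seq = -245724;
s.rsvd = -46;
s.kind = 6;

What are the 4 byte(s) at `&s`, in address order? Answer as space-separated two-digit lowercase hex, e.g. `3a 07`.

24 40 94 36

seq (19b) val=-245724 bits=0x44024 at bit 0: 0x00044024
rsvd (8b) val=-46 bits=0xd2 at bit 19: 0x06944024
kind (5b) val=6 bits=0x6 at bit 27: 0x36944024
word = 0x36944024 → little-endian bytes:
  [0]=0x24  [1]=0x40  [2]=0x94  [3]=0x36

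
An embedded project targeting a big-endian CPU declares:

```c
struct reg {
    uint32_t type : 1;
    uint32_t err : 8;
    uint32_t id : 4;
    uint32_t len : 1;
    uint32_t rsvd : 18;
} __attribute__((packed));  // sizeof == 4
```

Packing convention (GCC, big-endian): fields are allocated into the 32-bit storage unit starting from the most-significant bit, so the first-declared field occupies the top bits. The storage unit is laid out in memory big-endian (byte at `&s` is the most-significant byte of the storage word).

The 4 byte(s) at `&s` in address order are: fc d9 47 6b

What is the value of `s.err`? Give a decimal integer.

[0]=0xfc [1]=0xd9 [2]=0x47 [3]=0x6b (big-endian) → word 0xfcd9476b
type:1 @ bit 31 → (0xfcd9476b>>31)&0x1 = 0x1
err:8 @ bit 23 → (0xfcd9476b>>23)&0xff = 0xf9  ←
id:4 @ bit 19 → (0xfcd9476b>>19)&0xf = 0xb
len:1 @ bit 18 → (0xfcd9476b>>18)&0x1 = 0x0
rsvd:18 @ bit 0 → (0xfcd9476b>>0)&0x3ffff = 0x1476b

249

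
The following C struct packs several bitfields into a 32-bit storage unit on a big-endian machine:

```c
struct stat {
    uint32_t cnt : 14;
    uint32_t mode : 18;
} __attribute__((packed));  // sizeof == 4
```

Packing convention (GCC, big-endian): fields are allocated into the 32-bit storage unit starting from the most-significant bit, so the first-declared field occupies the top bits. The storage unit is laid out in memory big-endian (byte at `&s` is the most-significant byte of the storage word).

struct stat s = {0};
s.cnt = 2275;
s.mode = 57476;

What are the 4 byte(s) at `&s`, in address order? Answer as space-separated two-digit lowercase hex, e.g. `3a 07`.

cnt:14 = 2275 → 0x8e3 << 18 → word 0x238c0000
mode:18 = 57476 → 0xe084 << 0 → word 0x238ce084
word = 0x238ce084 → big-endian bytes:
  [0]=0x23  [1]=0x8c  [2]=0xe0  [3]=0x84

23 8c e0 84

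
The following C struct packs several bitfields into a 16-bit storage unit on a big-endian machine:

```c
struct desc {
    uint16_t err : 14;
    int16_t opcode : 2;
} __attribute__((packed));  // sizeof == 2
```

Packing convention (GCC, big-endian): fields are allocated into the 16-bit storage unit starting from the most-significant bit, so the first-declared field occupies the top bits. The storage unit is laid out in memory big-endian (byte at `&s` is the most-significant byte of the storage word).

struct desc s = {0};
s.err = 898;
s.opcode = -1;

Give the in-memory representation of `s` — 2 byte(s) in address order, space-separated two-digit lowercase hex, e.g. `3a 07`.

0e 0b

err (14b) val=898 bits=0x382 at bit 2: 0x0e08
opcode (2b) val=-1 bits=0x3 at bit 0: 0x0e0b
word = 0x0e0b → big-endian bytes:
  [0]=0x0e  [1]=0x0b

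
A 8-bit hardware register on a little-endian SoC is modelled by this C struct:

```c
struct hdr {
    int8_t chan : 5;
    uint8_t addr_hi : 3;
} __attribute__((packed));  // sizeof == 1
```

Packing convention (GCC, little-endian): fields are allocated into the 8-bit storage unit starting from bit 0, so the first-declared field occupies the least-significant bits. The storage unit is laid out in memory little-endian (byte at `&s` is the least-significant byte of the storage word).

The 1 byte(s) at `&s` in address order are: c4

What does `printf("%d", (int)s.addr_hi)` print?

6

[0]=0xc4 (little-endian) → word 0xc4
chan [0+:5] = (word>>0) & 0x1f = 4
addr_hi [5+:3] = (word>>5) & 0x7 = 6  ←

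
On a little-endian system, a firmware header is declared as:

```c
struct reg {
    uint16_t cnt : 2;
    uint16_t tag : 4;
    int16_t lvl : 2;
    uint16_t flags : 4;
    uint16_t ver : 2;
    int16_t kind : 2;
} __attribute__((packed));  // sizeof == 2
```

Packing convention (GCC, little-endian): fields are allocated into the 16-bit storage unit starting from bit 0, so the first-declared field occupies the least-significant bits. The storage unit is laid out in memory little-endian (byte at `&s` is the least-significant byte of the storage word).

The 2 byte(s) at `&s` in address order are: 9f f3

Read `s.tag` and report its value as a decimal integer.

[0]=0x9f [1]=0xf3 (little-endian) → word 0xf39f
cnt [0+:2] = (word>>0) & 0x3 = 3
tag [2+:4] = (word>>2) & 0xf = 7  ←
lvl [6+:2] = (word>>6) & 0x3 = 2
flags [8+:4] = (word>>8) & 0xf = 3
ver [12+:2] = (word>>12) & 0x3 = 3
kind [14+:2] = (word>>14) & 0x3 = 3

7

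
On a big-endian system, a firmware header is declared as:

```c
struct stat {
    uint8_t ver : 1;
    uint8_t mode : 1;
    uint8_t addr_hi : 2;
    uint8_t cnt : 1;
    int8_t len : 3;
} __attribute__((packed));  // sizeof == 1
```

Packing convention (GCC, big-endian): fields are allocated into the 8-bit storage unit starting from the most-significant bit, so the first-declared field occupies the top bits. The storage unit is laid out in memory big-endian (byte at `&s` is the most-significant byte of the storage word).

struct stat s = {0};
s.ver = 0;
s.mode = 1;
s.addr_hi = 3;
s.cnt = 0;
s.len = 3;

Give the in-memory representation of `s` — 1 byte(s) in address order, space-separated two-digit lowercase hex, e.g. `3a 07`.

73

ver (1b) val=0 bits=0x0 at bit 7: 0x00
mode (1b) val=1 bits=0x1 at bit 6: 0x40
addr_hi (2b) val=3 bits=0x3 at bit 4: 0x70
cnt (1b) val=0 bits=0x0 at bit 3: 0x70
len (3b) val=3 bits=0x3 at bit 0: 0x73
word = 0x73 → big-endian bytes:
  [0]=0x73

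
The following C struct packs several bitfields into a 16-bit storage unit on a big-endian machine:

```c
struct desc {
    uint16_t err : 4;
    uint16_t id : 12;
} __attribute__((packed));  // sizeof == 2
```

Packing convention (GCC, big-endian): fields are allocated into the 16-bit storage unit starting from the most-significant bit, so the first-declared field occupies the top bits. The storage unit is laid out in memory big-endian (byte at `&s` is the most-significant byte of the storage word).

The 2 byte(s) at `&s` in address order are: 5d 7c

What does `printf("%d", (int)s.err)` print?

5

[0]=0x5d [1]=0x7c (big-endian) → word 0x5d7c
err:4 @ bit 12 → (0x5d7c>>12)&0xf = 0x5  ←
id:12 @ bit 0 → (0x5d7c>>0)&0xfff = 0xd7c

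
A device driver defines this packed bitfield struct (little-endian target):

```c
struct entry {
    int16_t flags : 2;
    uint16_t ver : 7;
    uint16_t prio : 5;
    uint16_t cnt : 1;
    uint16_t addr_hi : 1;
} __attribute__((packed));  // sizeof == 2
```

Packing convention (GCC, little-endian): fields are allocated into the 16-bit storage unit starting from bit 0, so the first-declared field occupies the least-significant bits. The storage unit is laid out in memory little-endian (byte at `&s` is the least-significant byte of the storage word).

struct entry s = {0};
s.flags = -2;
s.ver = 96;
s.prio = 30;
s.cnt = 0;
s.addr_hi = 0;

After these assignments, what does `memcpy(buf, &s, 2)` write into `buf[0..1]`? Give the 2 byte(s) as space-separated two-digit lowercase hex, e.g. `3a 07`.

flags (2b) val=-2 bits=0x2 at bit 0: 0x0002
ver (7b) val=96 bits=0x60 at bit 2: 0x0182
prio (5b) val=30 bits=0x1e at bit 9: 0x3d82
cnt (1b) val=0 bits=0x0 at bit 14: 0x3d82
addr_hi (1b) val=0 bits=0x0 at bit 15: 0x3d82
word = 0x3d82 → little-endian bytes:
  [0]=0x82  [1]=0x3d

82 3d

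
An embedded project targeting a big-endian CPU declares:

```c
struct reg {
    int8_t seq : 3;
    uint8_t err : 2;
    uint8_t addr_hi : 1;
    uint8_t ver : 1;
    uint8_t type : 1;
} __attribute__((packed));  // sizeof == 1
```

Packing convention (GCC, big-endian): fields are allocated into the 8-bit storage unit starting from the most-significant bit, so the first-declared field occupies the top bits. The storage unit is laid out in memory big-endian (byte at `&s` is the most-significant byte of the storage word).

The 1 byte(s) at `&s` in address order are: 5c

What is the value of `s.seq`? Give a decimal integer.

[0]=0x5c (big-endian) → word 0x5c
seq [5+:3] = (word>>5) & 0x7 = 2  ←
err [3+:2] = (word>>3) & 0x3 = 3
addr_hi [2+:1] = (word>>2) & 0x1 = 1
ver [1+:1] = (word>>1) & 0x1 = 0
type [0+:1] = (word>>0) & 0x1 = 0
seq signed 3b, MSB=0: value = 2

2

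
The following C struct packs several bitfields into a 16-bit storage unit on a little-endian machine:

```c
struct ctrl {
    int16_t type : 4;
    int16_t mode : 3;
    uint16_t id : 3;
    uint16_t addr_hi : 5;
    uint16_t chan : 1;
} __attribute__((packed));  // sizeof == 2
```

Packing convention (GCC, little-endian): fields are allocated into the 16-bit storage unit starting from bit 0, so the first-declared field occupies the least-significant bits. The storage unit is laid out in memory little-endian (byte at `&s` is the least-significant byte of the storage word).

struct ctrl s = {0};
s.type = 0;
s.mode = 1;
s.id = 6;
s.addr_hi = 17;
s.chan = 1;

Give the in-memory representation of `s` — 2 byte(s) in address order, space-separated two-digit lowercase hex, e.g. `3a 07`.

type:4 = 0 → 0x0 << 0 → word 0x0000
mode:3 = 1 → 0x1 << 4 → word 0x0010
id:3 = 6 → 0x6 << 7 → word 0x0310
addr_hi:5 = 17 → 0x11 << 10 → word 0x4710
chan:1 = 1 → 0x1 << 15 → word 0xc710
word = 0xc710 → little-endian bytes:
  [0]=0x10  [1]=0xc7

10 c7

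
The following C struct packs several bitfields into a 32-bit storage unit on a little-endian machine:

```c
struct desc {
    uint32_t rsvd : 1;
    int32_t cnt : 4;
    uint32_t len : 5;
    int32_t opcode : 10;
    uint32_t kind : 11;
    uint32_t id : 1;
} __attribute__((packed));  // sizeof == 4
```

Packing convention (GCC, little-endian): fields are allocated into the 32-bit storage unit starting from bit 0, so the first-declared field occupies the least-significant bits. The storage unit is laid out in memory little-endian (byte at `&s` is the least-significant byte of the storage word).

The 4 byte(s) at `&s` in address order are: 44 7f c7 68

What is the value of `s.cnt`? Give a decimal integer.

2

[0]=0x44 [1]=0x7f [2]=0xc7 [3]=0x68 (little-endian) → word 0x68c77f44
rsvd [0+:1] = (word>>0) & 0x1 = 0
cnt [1+:4] = (word>>1) & 0xf = 2  ←
len [5+:5] = (word>>5) & 0x1f = 26
opcode [10+:10] = (word>>10) & 0x3ff = 479
kind [20+:11] = (word>>20) & 0x7ff = 1676
id [31+:1] = (word>>31) & 0x1 = 0
cnt signed 4b, MSB=0: value = 2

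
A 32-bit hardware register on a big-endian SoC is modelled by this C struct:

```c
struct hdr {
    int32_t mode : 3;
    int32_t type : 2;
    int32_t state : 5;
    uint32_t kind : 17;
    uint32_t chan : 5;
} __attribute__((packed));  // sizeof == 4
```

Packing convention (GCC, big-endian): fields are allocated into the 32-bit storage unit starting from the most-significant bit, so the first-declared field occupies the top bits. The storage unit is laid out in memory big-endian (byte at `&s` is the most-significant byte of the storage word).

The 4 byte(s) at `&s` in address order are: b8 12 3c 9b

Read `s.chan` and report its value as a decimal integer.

[0]=0xb8 [1]=0x12 [2]=0x3c [3]=0x9b (big-endian) → word 0xb8123c9b
mode:3 @ bit 29 → (0xb8123c9b>>29)&0x7 = 0x5
type:2 @ bit 27 → (0xb8123c9b>>27)&0x3 = 0x3
state:5 @ bit 22 → (0xb8123c9b>>22)&0x1f = 0x0
kind:17 @ bit 5 → (0xb8123c9b>>5)&0x1ffff = 0x91e4
chan:5 @ bit 0 → (0xb8123c9b>>0)&0x1f = 0x1b  ←

27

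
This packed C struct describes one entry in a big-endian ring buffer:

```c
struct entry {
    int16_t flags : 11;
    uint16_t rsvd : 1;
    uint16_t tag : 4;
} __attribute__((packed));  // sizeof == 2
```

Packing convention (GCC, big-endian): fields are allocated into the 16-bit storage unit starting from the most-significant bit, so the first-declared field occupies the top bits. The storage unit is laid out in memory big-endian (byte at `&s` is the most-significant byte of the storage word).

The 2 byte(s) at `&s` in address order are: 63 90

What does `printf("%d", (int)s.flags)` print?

[0]=0x63 [1]=0x90 (big-endian) → word 0x6390
flags:11 @ bit 5 → (0x6390>>5)&0x7ff = 0x31c  ←
rsvd:1 @ bit 4 → (0x6390>>4)&0x1 = 0x1
tag:4 @ bit 0 → (0x6390>>0)&0xf = 0x0
flags signed 11b, MSB=0: value = 796

796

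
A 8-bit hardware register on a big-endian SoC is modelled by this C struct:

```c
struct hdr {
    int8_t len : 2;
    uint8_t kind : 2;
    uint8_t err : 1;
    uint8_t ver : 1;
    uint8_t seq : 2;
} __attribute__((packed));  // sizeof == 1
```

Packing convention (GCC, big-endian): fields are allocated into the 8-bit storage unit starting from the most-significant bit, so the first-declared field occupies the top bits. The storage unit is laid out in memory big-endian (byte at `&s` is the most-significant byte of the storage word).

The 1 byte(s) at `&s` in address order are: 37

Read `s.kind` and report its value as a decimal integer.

[0]=0x37 (big-endian) → word 0x37
len [6+:2] = (word>>6) & 0x3 = 0
kind [4+:2] = (word>>4) & 0x3 = 3  ←
err [3+:1] = (word>>3) & 0x1 = 0
ver [2+:1] = (word>>2) & 0x1 = 1
seq [0+:2] = (word>>0) & 0x3 = 3

3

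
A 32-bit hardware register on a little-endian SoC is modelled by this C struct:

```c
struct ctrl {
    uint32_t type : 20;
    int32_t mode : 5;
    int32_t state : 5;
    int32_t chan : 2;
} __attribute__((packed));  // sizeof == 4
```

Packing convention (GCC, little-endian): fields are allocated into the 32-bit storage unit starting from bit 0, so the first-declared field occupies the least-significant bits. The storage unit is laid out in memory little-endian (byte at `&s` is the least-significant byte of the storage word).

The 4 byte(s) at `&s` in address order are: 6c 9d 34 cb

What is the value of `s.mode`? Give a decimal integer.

[0]=0x6c [1]=0x9d [2]=0x34 [3]=0xcb (little-endian) → word 0xcb349d6c
type [0+:20] = (word>>0) & 0xfffff = 302444
mode [20+:5] = (word>>20) & 0x1f = 19  ←
state [25+:5] = (word>>25) & 0x1f = 5
chan [30+:2] = (word>>30) & 0x3 = 3
mode signed 5b, MSB=1: 19 - 32 = -13

-13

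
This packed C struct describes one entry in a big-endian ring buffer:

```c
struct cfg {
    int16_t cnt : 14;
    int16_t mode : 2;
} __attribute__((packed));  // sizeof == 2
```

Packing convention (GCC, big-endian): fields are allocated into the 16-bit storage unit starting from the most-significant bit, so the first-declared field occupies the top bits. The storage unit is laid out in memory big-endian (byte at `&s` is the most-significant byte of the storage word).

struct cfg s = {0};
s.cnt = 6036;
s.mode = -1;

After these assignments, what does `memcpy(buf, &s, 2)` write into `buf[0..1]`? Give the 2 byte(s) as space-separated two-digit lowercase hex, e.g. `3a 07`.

5e 53

[2+:14] cnt=6036 & 0x3fff = 0x1794; word=0x5e50
[0+:2] mode=-1 & 0x3 = 0x3; word=0x5e53
word = 0x5e53 → big-endian bytes:
  [0]=0x5e  [1]=0x53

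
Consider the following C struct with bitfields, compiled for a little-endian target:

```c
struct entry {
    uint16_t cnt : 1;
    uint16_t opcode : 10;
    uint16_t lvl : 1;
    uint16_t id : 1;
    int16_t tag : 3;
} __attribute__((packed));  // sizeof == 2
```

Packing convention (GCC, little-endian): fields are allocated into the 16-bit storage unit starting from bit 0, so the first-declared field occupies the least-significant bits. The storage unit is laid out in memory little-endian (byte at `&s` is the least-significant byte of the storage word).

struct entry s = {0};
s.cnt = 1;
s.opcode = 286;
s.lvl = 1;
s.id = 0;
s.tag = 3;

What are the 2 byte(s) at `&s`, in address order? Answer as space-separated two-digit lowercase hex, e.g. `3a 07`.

[0+:1] cnt=1 & 0x1 = 0x1; word=0x0001
[1+:10] opcode=286 & 0x3ff = 0x11e; word=0x023d
[11+:1] lvl=1 & 0x1 = 0x1; word=0x0a3d
[12+:1] id=0 & 0x1 = 0x0; word=0x0a3d
[13+:3] tag=3 & 0x7 = 0x3; word=0x6a3d
word = 0x6a3d → little-endian bytes:
  [0]=0x3d  [1]=0x6a

3d 6a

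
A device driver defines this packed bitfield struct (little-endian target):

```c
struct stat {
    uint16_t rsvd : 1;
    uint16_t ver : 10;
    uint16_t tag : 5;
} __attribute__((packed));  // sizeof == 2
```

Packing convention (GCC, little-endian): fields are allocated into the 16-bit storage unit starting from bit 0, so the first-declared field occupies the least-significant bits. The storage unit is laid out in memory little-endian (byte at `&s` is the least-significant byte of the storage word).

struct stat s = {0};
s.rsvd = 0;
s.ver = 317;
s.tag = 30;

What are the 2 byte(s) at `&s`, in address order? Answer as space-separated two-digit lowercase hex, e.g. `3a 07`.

rsvd:1 = 0 → 0x0 << 0 → word 0x0000
ver:10 = 317 → 0x13d << 1 → word 0x027a
tag:5 = 30 → 0x1e << 11 → word 0xf27a
word = 0xf27a → little-endian bytes:
  [0]=0x7a  [1]=0xf2

7a f2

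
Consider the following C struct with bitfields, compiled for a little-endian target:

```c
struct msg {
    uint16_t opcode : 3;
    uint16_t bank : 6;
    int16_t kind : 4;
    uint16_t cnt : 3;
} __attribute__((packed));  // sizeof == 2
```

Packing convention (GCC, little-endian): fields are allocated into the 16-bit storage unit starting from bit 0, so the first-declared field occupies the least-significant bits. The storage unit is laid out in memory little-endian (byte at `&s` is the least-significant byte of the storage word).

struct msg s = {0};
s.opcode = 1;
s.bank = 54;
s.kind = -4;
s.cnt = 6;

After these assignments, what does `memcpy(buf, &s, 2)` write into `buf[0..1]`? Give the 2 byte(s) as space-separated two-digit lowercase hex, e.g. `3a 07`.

b1 d9

opcode:3 = 1 → 0x1 << 0 → word 0x0001
bank:6 = 54 → 0x36 << 3 → word 0x01b1
kind:4 = -4 → 0xc << 9 → word 0x19b1
cnt:3 = 6 → 0x6 << 13 → word 0xd9b1
word = 0xd9b1 → little-endian bytes:
  [0]=0xb1  [1]=0xd9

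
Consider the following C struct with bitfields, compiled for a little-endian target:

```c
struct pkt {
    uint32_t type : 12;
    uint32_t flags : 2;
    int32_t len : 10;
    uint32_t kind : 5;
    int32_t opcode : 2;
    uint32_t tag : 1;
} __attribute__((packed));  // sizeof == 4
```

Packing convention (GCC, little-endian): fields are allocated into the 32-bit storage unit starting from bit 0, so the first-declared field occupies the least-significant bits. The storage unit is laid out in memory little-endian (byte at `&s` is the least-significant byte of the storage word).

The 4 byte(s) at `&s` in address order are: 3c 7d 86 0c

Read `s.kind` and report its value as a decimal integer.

[0]=0x3c [1]=0x7d [2]=0x86 [3]=0x0c (little-endian) → word 0x0c867d3c
type:12 @ bit 0 → (0x0c867d3c>>0)&0xfff = 0xd3c
flags:2 @ bit 12 → (0x0c867d3c>>12)&0x3 = 0x3
len:10 @ bit 14 → (0x0c867d3c>>14)&0x3ff = 0x219
kind:5 @ bit 24 → (0x0c867d3c>>24)&0x1f = 0xc  ←
opcode:2 @ bit 29 → (0x0c867d3c>>29)&0x3 = 0x0
tag:1 @ bit 31 → (0x0c867d3c>>31)&0x1 = 0x0

12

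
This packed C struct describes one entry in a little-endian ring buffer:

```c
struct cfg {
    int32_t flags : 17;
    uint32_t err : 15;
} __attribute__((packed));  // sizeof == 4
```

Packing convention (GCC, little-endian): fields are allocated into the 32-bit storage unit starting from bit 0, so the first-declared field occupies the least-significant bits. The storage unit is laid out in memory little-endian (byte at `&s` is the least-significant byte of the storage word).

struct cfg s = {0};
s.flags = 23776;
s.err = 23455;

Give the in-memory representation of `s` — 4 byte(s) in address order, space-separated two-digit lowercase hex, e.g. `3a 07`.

e0 5c 3e b7

flags (17b) val=23776 bits=0x5ce0 at bit 0: 0x00005ce0
err (15b) val=23455 bits=0x5b9f at bit 17: 0xb73e5ce0
word = 0xb73e5ce0 → little-endian bytes:
  [0]=0xe0  [1]=0x5c  [2]=0x3e  [3]=0xb7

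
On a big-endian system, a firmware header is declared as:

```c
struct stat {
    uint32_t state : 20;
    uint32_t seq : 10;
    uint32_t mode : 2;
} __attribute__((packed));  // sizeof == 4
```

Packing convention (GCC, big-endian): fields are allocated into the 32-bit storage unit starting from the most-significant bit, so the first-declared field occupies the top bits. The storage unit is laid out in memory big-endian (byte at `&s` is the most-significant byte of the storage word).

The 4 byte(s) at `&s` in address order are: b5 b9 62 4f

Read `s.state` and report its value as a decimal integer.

[0]=0xb5 [1]=0xb9 [2]=0x62 [3]=0x4f (big-endian) → word 0xb5b9624f
state [12+:20] = (word>>12) & 0xfffff = 744342  ←
seq [2+:10] = (word>>2) & 0x3ff = 147
mode [0+:2] = (word>>0) & 0x3 = 3

744342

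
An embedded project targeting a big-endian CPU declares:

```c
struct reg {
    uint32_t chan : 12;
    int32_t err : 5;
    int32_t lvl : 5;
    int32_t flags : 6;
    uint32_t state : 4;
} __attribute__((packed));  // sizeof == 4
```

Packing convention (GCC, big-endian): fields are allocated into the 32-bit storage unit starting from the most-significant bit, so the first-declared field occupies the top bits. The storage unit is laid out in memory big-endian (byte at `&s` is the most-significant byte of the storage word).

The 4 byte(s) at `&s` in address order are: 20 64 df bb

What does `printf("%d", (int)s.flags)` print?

-5

[0]=0x20 [1]=0x64 [2]=0xdf [3]=0xbb (big-endian) → word 0x2064dfbb
chan [20+:12] = (word>>20) & 0xfff = 518
err [15+:5] = (word>>15) & 0x1f = 9
lvl [10+:5] = (word>>10) & 0x1f = 23
flags [4+:6] = (word>>4) & 0x3f = 59  ←
state [0+:4] = (word>>0) & 0xf = 11
flags signed 6b, MSB=1: 59 - 64 = -5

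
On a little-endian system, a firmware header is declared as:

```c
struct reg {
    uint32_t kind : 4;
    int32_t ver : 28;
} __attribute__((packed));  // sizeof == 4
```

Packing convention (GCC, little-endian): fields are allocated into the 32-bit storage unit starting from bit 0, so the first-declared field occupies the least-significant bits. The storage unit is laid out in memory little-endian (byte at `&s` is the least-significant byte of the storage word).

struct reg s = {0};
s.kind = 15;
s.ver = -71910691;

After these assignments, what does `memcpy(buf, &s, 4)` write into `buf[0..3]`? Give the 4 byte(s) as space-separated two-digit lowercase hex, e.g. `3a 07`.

kind:4 = 15 → 0xf << 0 → word 0x0000000f
ver:28 = -71910691 → 0xbb6badd << 4 → word 0xbb6baddf
word = 0xbb6baddf → little-endian bytes:
  [0]=0xdf  [1]=0xad  [2]=0x6b  [3]=0xbb

df ad 6b bb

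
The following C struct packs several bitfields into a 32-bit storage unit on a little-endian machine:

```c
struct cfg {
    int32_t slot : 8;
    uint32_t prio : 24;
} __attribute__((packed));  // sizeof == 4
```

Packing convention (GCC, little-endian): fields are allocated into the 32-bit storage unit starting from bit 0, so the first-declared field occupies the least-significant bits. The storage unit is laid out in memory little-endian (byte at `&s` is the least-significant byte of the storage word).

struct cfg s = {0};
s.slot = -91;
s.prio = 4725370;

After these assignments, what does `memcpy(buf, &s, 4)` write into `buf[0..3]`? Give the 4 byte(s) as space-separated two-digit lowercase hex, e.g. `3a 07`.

a5 7a 1a 48

slot (8b) val=-91 bits=0xa5 at bit 0: 0x000000a5
prio (24b) val=4725370 bits=0x481a7a at bit 8: 0x481a7aa5
word = 0x481a7aa5 → little-endian bytes:
  [0]=0xa5  [1]=0x7a  [2]=0x1a  [3]=0x48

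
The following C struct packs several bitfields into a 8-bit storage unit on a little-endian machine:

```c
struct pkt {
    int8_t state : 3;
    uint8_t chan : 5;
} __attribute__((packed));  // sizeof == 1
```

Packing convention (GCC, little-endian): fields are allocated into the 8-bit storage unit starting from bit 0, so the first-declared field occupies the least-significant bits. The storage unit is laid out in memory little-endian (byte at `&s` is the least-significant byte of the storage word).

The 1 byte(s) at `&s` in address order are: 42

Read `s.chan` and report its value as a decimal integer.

[0]=0x42 (little-endian) → word 0x42
state:3 @ bit 0 → (0x42>>0)&0x7 = 0x2
chan:5 @ bit 3 → (0x42>>3)&0x1f = 0x8  ←

8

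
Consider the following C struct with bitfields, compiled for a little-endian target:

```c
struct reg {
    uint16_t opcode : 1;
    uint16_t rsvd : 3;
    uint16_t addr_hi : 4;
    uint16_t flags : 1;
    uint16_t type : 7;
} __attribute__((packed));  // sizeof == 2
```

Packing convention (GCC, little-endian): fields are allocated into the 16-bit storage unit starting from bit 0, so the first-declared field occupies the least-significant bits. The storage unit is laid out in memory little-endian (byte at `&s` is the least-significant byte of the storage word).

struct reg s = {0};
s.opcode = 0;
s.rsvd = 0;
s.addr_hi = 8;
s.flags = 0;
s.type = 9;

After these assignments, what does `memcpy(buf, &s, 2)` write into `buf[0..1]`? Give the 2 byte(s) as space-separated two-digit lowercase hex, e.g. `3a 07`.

80 12

opcode:1 = 0 → 0x0 << 0 → word 0x0000
rsvd:3 = 0 → 0x0 << 1 → word 0x0000
addr_hi:4 = 8 → 0x8 << 4 → word 0x0080
flags:1 = 0 → 0x0 << 8 → word 0x0080
type:7 = 9 → 0x9 << 9 → word 0x1280
word = 0x1280 → little-endian bytes:
  [0]=0x80  [1]=0x12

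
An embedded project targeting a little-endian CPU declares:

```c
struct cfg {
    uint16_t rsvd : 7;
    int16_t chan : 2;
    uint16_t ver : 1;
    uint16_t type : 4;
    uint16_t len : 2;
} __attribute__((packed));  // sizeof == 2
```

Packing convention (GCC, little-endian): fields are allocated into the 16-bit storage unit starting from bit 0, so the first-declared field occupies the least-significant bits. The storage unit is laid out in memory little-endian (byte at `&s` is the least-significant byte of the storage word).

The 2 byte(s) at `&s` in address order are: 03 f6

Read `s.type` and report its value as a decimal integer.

13

[0]=0x03 [1]=0xf6 (little-endian) → word 0xf603
rsvd [0+:7] = (word>>0) & 0x7f = 3
chan [7+:2] = (word>>7) & 0x3 = 0
ver [9+:1] = (word>>9) & 0x1 = 1
type [10+:4] = (word>>10) & 0xf = 13  ←
len [14+:2] = (word>>14) & 0x3 = 3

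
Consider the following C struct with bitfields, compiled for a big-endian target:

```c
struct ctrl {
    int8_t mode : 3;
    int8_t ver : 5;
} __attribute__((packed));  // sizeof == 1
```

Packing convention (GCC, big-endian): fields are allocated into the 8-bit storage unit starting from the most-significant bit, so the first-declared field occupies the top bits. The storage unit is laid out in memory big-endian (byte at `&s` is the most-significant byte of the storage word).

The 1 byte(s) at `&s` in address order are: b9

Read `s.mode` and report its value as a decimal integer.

[0]=0xb9 (big-endian) → word 0xb9
mode [5+:3] = (word>>5) & 0x7 = 5  ←
ver [0+:5] = (word>>0) & 0x1f = 25
mode signed 3b, MSB=1: 5 - 8 = -3

-3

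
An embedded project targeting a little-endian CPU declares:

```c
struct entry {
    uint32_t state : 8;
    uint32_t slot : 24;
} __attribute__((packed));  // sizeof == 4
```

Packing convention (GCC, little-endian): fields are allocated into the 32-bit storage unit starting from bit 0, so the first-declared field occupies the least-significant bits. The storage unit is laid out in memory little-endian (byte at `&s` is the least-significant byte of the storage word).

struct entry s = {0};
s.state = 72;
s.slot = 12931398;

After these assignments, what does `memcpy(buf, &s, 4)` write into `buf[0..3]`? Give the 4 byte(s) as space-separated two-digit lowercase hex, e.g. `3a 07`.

[0+:8] state=72 & 0xff = 0x48; word=0x00000048
[8+:24] slot=12931398 & 0xffffff = 0xc55146; word=0xc5514648
word = 0xc5514648 → little-endian bytes:
  [0]=0x48  [1]=0x46  [2]=0x51  [3]=0xc5

48 46 51 c5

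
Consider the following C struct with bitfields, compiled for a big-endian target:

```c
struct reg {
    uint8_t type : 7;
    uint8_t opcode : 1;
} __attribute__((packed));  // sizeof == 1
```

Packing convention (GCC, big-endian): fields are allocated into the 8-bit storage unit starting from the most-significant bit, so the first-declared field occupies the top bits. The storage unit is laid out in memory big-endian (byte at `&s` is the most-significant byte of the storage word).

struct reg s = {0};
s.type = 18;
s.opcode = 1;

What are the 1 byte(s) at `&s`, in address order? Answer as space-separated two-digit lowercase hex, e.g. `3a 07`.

25

type:7 = 18 → 0x12 << 1 → word 0x24
opcode:1 = 1 → 0x1 << 0 → word 0x25
word = 0x25 → big-endian bytes:
  [0]=0x25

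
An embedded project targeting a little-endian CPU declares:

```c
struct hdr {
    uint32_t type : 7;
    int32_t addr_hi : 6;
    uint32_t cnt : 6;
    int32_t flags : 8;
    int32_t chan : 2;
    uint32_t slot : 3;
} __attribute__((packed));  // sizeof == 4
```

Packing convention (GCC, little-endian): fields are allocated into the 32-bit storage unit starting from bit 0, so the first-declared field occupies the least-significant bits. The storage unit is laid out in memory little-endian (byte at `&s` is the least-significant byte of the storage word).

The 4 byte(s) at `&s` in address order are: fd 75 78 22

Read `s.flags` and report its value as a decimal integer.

[0]=0xfd [1]=0x75 [2]=0x78 [3]=0x22 (little-endian) → word 0x227875fd
type [0+:7] = (word>>0) & 0x7f = 125
addr_hi [7+:6] = (word>>7) & 0x3f = 43
cnt [13+:6] = (word>>13) & 0x3f = 3
flags [19+:8] = (word>>19) & 0xff = 79  ←
chan [27+:2] = (word>>27) & 0x3 = 0
slot [29+:3] = (word>>29) & 0x7 = 1
flags signed 8b, MSB=0: value = 79

79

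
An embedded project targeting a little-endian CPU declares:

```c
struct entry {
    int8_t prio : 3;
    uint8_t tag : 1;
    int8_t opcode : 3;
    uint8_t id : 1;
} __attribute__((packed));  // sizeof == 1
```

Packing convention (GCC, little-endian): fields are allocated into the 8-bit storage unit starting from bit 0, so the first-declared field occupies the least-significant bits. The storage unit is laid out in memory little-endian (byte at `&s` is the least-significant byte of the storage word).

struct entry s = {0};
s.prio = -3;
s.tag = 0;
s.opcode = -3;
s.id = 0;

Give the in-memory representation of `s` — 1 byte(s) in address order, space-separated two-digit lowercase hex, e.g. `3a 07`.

55

prio:3 = -3 → 0x5 << 0 → word 0x05
tag:1 = 0 → 0x0 << 3 → word 0x05
opcode:3 = -3 → 0x5 << 4 → word 0x55
id:1 = 0 → 0x0 << 7 → word 0x55
word = 0x55 → little-endian bytes:
  [0]=0x55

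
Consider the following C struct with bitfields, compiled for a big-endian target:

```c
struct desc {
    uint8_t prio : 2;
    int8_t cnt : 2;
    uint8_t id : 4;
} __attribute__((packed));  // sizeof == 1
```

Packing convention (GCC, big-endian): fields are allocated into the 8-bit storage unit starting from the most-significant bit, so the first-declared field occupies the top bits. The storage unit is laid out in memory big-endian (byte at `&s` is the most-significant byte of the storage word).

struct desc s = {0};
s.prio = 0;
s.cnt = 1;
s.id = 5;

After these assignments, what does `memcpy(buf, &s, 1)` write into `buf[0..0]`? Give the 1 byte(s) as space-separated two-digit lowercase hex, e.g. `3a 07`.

prio:2 = 0 → 0x0 << 6 → word 0x00
cnt:2 = 1 → 0x1 << 4 → word 0x10
id:4 = 5 → 0x5 << 0 → word 0x15
word = 0x15 → big-endian bytes:
  [0]=0x15

15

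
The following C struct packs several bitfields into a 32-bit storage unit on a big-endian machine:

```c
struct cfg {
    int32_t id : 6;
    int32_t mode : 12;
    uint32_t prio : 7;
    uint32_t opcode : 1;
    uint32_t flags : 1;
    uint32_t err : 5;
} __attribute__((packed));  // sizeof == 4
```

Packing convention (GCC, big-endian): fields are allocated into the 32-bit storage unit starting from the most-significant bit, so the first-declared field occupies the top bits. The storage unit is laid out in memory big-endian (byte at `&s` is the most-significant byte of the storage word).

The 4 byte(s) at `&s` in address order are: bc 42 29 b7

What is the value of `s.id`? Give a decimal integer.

-17

[0]=0xbc [1]=0x42 [2]=0x29 [3]=0xb7 (big-endian) → word 0xbc4229b7
id:6 @ bit 26 → (0xbc4229b7>>26)&0x3f = 0x2f  ←
mode:12 @ bit 14 → (0xbc4229b7>>14)&0xfff = 0x108
prio:7 @ bit 7 → (0xbc4229b7>>7)&0x7f = 0x53
opcode:1 @ bit 6 → (0xbc4229b7>>6)&0x1 = 0x0
flags:1 @ bit 5 → (0xbc4229b7>>5)&0x1 = 0x1
err:5 @ bit 0 → (0xbc4229b7>>0)&0x1f = 0x17
id signed 6b, MSB=1: 47 - 64 = -17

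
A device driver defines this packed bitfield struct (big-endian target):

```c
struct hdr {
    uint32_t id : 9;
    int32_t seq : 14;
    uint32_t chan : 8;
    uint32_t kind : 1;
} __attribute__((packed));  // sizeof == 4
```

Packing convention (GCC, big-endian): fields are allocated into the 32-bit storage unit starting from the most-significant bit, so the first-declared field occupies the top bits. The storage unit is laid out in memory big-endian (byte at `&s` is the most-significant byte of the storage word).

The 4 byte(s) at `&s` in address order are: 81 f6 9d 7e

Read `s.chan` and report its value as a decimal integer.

191

[0]=0x81 [1]=0xf6 [2]=0x9d [3]=0x7e (big-endian) → word 0x81f69d7e
id:9 @ bit 23 → (0x81f69d7e>>23)&0x1ff = 0x103
seq:14 @ bit 9 → (0x81f69d7e>>9)&0x3fff = 0x3b4e
chan:8 @ bit 1 → (0x81f69d7e>>1)&0xff = 0xbf  ←
kind:1 @ bit 0 → (0x81f69d7e>>0)&0x1 = 0x0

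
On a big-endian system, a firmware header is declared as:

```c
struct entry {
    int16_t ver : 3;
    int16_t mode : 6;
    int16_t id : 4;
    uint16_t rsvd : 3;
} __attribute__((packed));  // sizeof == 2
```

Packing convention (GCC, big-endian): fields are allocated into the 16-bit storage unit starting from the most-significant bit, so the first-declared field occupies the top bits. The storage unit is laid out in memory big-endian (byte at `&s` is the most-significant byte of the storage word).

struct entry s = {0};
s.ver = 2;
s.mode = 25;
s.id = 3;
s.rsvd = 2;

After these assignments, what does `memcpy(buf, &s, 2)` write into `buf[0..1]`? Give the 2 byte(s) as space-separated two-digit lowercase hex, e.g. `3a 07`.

[13+:3] ver=2 & 0x7 = 0x2; word=0x4000
[7+:6] mode=25 & 0x3f = 0x19; word=0x4c80
[3+:4] id=3 & 0xf = 0x3; word=0x4c98
[0+:3] rsvd=2 & 0x7 = 0x2; word=0x4c9a
word = 0x4c9a → big-endian bytes:
  [0]=0x4c  [1]=0x9a

4c 9a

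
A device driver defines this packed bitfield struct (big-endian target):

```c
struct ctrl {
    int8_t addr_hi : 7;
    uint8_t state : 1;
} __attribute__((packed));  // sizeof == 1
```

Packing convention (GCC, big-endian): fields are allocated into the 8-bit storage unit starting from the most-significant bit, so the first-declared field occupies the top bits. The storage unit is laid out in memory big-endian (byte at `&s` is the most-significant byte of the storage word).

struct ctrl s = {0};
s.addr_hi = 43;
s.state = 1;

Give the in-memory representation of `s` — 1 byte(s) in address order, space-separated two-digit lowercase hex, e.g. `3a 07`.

[1+:7] addr_hi=43 & 0x7f = 0x2b; word=0x56
[0+:1] state=1 & 0x1 = 0x1; word=0x57
word = 0x57 → big-endian bytes:
  [0]=0x57

57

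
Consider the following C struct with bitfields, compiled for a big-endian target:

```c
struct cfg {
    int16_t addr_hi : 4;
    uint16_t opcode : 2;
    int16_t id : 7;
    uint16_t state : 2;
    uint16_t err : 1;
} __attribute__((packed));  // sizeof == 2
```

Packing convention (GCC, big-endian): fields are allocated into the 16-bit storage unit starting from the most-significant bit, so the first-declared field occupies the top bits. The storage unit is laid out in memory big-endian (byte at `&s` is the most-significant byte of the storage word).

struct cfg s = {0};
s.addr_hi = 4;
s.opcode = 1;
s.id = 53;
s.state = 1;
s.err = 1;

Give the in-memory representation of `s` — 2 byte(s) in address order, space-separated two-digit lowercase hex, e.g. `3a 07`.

45 ab

addr_hi (4b) val=4 bits=0x4 at bit 12: 0x4000
opcode (2b) val=1 bits=0x1 at bit 10: 0x4400
id (7b) val=53 bits=0x35 at bit 3: 0x45a8
state (2b) val=1 bits=0x1 at bit 1: 0x45aa
err (1b) val=1 bits=0x1 at bit 0: 0x45ab
word = 0x45ab → big-endian bytes:
  [0]=0x45  [1]=0xab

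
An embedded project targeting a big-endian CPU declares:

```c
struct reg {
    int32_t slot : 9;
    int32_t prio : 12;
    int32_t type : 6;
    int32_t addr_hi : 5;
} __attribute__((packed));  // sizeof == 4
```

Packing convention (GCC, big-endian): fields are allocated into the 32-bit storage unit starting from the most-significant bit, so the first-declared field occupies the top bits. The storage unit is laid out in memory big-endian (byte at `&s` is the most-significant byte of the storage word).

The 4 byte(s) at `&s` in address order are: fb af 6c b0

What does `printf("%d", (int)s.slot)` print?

-9

[0]=0xfb [1]=0xaf [2]=0x6c [3]=0xb0 (big-endian) → word 0xfbaf6cb0
slot:9 @ bit 23 → (0xfbaf6cb0>>23)&0x1ff = 0x1f7  ←
prio:12 @ bit 11 → (0xfbaf6cb0>>11)&0xfff = 0x5ed
type:6 @ bit 5 → (0xfbaf6cb0>>5)&0x3f = 0x25
addr_hi:5 @ bit 0 → (0xfbaf6cb0>>0)&0x1f = 0x10
slot signed 9b, MSB=1: 503 - 512 = -9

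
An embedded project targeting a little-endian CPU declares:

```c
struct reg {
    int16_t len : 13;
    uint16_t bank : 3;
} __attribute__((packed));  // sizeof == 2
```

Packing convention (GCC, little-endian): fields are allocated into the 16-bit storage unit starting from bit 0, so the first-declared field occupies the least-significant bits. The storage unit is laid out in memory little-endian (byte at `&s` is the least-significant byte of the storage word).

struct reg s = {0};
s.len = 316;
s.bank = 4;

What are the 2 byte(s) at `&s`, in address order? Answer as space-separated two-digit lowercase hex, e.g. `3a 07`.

len (13b) val=316 bits=0x13c at bit 0: 0x013c
bank (3b) val=4 bits=0x4 at bit 13: 0x813c
word = 0x813c → little-endian bytes:
  [0]=0x3c  [1]=0x81

3c 81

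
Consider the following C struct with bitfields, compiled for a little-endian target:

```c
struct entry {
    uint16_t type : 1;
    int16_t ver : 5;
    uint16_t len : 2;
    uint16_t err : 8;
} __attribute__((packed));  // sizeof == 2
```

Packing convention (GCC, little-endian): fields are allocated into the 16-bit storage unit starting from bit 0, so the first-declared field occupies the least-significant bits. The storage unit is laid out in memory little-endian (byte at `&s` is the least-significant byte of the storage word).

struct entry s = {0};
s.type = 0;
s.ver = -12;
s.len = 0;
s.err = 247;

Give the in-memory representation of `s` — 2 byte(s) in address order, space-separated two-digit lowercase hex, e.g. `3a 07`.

28 f7

[0+:1] type=0 & 0x1 = 0x0; word=0x0000
[1+:5] ver=-12 & 0x1f = 0x14; word=0x0028
[6+:2] len=0 & 0x3 = 0x0; word=0x0028
[8+:8] err=247 & 0xff = 0xf7; word=0xf728
word = 0xf728 → little-endian bytes:
  [0]=0x28  [1]=0xf7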